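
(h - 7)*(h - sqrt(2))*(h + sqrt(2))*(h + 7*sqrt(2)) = h^4 - 7*h^3 + 7*sqrt(2)*h^3 - 49*sqrt(2)*h^2 - 2*h^2 - 14*sqrt(2)*h + 14*h + 98*sqrt(2)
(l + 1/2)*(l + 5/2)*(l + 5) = l^3 + 8*l^2 + 65*l/4 + 25/4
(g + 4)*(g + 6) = g^2 + 10*g + 24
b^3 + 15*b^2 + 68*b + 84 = (b + 2)*(b + 6)*(b + 7)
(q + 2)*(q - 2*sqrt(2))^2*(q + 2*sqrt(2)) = q^4 - 2*sqrt(2)*q^3 + 2*q^3 - 8*q^2 - 4*sqrt(2)*q^2 - 16*q + 16*sqrt(2)*q + 32*sqrt(2)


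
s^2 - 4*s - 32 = (s - 8)*(s + 4)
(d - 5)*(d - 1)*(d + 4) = d^3 - 2*d^2 - 19*d + 20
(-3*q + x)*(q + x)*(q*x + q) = -3*q^3*x - 3*q^3 - 2*q^2*x^2 - 2*q^2*x + q*x^3 + q*x^2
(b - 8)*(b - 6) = b^2 - 14*b + 48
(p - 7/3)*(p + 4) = p^2 + 5*p/3 - 28/3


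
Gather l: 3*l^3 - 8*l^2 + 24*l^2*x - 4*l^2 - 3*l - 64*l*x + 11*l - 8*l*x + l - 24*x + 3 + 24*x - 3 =3*l^3 + l^2*(24*x - 12) + l*(9 - 72*x)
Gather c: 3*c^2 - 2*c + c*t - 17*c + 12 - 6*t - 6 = 3*c^2 + c*(t - 19) - 6*t + 6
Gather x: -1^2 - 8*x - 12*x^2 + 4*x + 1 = -12*x^2 - 4*x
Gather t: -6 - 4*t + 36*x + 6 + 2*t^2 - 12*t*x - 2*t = 2*t^2 + t*(-12*x - 6) + 36*x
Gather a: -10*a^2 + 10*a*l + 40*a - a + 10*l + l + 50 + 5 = -10*a^2 + a*(10*l + 39) + 11*l + 55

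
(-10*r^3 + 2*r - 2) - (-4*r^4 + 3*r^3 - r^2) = 4*r^4 - 13*r^3 + r^2 + 2*r - 2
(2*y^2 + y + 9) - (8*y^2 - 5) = -6*y^2 + y + 14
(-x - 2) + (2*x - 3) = x - 5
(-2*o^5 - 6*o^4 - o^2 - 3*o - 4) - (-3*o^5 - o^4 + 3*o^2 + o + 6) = o^5 - 5*o^4 - 4*o^2 - 4*o - 10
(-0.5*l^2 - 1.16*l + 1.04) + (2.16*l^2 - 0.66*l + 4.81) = 1.66*l^2 - 1.82*l + 5.85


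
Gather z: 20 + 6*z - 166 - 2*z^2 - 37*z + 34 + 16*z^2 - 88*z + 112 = 14*z^2 - 119*z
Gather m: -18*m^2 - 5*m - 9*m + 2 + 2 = -18*m^2 - 14*m + 4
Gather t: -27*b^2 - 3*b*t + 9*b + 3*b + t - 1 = -27*b^2 + 12*b + t*(1 - 3*b) - 1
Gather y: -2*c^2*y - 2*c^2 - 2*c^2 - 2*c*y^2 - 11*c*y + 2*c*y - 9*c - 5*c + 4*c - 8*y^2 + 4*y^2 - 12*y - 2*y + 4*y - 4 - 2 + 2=-4*c^2 - 10*c + y^2*(-2*c - 4) + y*(-2*c^2 - 9*c - 10) - 4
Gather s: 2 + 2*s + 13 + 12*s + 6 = 14*s + 21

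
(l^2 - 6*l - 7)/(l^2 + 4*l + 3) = (l - 7)/(l + 3)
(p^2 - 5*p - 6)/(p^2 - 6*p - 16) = (-p^2 + 5*p + 6)/(-p^2 + 6*p + 16)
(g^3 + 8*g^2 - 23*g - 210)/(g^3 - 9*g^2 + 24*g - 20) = (g^2 + 13*g + 42)/(g^2 - 4*g + 4)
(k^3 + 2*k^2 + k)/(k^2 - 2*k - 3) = k*(k + 1)/(k - 3)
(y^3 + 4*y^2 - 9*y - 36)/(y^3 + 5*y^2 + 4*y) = (y^2 - 9)/(y*(y + 1))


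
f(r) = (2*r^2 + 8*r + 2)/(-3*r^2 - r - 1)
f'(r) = (4*r + 8)/(-3*r^2 - r - 1) + (6*r + 1)*(2*r^2 + 8*r + 2)/(-3*r^2 - r - 1)^2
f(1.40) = -2.07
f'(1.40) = 0.70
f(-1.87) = 0.62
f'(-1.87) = 0.60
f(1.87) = -1.79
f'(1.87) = 0.48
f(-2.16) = 0.46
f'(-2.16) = 0.48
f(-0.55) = 1.32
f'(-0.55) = -2.03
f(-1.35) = 1.01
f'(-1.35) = 0.89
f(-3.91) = -0.03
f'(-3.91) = 0.16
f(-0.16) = -0.84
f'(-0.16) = -7.99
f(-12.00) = -0.46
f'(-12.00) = 0.02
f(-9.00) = -0.39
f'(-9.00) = 0.03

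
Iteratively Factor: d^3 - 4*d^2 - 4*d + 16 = (d + 2)*(d^2 - 6*d + 8) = (d - 4)*(d + 2)*(d - 2)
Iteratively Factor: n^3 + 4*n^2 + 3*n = (n + 1)*(n^2 + 3*n) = (n + 1)*(n + 3)*(n)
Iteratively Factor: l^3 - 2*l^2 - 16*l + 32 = (l - 4)*(l^2 + 2*l - 8) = (l - 4)*(l + 4)*(l - 2)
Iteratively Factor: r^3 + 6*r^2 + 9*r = (r + 3)*(r^2 + 3*r) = (r + 3)^2*(r)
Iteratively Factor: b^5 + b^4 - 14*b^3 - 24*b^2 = (b + 3)*(b^4 - 2*b^3 - 8*b^2) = b*(b + 3)*(b^3 - 2*b^2 - 8*b) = b^2*(b + 3)*(b^2 - 2*b - 8) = b^2*(b + 2)*(b + 3)*(b - 4)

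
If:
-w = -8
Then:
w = 8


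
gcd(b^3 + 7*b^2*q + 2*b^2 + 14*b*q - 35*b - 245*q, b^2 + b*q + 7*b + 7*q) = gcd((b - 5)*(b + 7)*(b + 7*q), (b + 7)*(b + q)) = b + 7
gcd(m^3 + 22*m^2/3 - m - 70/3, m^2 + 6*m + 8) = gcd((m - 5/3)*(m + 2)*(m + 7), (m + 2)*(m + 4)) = m + 2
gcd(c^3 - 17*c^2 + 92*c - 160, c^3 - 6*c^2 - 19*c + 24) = c - 8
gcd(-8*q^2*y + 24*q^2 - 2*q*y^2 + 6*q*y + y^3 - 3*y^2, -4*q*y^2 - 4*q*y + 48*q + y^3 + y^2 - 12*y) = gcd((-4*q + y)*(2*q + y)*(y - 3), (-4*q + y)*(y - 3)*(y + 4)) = -4*q*y + 12*q + y^2 - 3*y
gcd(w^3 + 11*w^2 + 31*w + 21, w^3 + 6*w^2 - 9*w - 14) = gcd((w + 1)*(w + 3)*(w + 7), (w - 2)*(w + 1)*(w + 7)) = w^2 + 8*w + 7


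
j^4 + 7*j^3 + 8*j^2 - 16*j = j*(j - 1)*(j + 4)^2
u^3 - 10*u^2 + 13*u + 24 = (u - 8)*(u - 3)*(u + 1)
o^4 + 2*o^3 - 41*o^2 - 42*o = o*(o - 6)*(o + 1)*(o + 7)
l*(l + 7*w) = l^2 + 7*l*w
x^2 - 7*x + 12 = (x - 4)*(x - 3)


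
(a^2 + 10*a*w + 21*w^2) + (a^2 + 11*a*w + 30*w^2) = 2*a^2 + 21*a*w + 51*w^2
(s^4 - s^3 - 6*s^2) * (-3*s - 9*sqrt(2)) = -3*s^5 - 9*sqrt(2)*s^4 + 3*s^4 + 9*sqrt(2)*s^3 + 18*s^3 + 54*sqrt(2)*s^2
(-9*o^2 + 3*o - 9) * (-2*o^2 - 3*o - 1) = 18*o^4 + 21*o^3 + 18*o^2 + 24*o + 9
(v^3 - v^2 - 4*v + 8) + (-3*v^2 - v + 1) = v^3 - 4*v^2 - 5*v + 9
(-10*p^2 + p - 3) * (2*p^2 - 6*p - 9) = -20*p^4 + 62*p^3 + 78*p^2 + 9*p + 27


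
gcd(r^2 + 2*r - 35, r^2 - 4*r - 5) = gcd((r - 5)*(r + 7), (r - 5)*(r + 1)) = r - 5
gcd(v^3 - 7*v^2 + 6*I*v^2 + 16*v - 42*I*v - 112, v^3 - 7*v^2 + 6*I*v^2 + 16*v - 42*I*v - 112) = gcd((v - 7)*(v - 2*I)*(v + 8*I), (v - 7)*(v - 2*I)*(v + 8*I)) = v^3 + v^2*(-7 + 6*I) + v*(16 - 42*I) - 112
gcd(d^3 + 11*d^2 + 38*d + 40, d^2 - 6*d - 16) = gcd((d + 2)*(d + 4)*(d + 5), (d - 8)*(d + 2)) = d + 2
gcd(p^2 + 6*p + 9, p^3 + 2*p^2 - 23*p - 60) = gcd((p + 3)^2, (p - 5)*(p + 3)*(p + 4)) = p + 3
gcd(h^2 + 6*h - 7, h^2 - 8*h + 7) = h - 1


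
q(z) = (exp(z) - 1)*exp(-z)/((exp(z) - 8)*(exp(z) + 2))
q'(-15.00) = -204313.59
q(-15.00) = 204313.50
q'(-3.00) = -1.25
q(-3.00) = 1.17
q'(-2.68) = -0.91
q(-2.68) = 0.83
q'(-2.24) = -0.58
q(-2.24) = 0.50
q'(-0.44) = -0.08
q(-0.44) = 0.03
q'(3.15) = -0.01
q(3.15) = 0.00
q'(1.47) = -0.03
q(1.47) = -0.03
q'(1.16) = -0.01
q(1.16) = -0.03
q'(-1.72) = -0.34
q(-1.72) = 0.27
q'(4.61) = -0.00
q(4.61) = 0.00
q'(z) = -(exp(z) - 1)*exp(-z)/((exp(z) - 8)*(exp(z) + 2)) - (exp(z) - 1)/((exp(z) - 8)*(exp(z) + 2)^2) + 1/((exp(z) - 8)*(exp(z) + 2)) - (exp(z) - 1)/((exp(z) - 8)^2*(exp(z) + 2)) = (-2*exp(3*z) + 9*exp(2*z) - 12*exp(z) - 16)*exp(-z)/(exp(4*z) - 12*exp(3*z) + 4*exp(2*z) + 192*exp(z) + 256)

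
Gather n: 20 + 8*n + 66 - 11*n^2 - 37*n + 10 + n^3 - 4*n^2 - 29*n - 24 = n^3 - 15*n^2 - 58*n + 72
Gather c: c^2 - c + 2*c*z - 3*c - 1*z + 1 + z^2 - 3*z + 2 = c^2 + c*(2*z - 4) + z^2 - 4*z + 3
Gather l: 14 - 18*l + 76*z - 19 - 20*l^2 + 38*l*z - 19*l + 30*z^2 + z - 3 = -20*l^2 + l*(38*z - 37) + 30*z^2 + 77*z - 8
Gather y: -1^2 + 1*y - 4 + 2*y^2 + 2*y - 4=2*y^2 + 3*y - 9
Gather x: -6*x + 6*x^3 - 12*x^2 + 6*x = 6*x^3 - 12*x^2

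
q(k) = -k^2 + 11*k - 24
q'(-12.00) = 35.00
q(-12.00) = -300.00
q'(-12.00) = 35.00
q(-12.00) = -300.00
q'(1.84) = 7.32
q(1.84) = -7.15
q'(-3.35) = 17.70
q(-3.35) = -72.07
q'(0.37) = 10.26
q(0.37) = -20.07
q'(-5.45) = 21.90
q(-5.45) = -113.65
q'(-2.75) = 16.50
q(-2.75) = -61.81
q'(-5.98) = 22.96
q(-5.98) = -125.54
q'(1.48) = 8.04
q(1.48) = -9.91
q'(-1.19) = 13.38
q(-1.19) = -38.51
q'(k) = 11 - 2*k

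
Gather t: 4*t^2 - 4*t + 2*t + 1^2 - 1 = 4*t^2 - 2*t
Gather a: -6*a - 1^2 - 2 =-6*a - 3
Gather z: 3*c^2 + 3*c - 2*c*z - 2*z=3*c^2 + 3*c + z*(-2*c - 2)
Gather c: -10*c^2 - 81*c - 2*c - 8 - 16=-10*c^2 - 83*c - 24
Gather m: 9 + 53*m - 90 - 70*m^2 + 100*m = -70*m^2 + 153*m - 81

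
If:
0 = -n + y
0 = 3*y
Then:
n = 0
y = 0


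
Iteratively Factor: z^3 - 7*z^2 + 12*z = (z - 3)*(z^2 - 4*z) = z*(z - 3)*(z - 4)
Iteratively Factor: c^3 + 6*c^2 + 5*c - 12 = (c - 1)*(c^2 + 7*c + 12) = (c - 1)*(c + 4)*(c + 3)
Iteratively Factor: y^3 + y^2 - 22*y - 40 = (y - 5)*(y^2 + 6*y + 8) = (y - 5)*(y + 2)*(y + 4)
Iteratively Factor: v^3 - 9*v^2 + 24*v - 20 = (v - 5)*(v^2 - 4*v + 4) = (v - 5)*(v - 2)*(v - 2)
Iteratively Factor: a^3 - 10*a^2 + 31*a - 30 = (a - 2)*(a^2 - 8*a + 15) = (a - 5)*(a - 2)*(a - 3)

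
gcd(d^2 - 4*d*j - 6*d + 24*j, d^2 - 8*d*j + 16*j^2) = d - 4*j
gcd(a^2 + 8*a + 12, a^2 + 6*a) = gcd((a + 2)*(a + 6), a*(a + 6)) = a + 6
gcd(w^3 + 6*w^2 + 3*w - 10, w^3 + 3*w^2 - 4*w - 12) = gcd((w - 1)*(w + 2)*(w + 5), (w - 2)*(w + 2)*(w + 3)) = w + 2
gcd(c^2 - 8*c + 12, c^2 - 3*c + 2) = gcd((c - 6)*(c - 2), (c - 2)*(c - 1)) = c - 2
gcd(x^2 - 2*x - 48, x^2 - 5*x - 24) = x - 8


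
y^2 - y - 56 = (y - 8)*(y + 7)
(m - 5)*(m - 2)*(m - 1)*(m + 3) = m^4 - 5*m^3 - 7*m^2 + 41*m - 30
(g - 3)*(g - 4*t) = g^2 - 4*g*t - 3*g + 12*t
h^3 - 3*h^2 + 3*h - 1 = (h - 1)^3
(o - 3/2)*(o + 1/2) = o^2 - o - 3/4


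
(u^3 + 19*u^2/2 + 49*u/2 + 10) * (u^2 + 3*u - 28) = u^5 + 25*u^4/2 + 25*u^3 - 365*u^2/2 - 656*u - 280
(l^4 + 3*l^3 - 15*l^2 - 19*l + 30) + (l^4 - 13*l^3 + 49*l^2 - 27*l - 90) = 2*l^4 - 10*l^3 + 34*l^2 - 46*l - 60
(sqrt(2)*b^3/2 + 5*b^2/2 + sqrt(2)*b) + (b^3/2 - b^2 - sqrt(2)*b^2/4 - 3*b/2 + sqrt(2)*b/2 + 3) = b^3/2 + sqrt(2)*b^3/2 - sqrt(2)*b^2/4 + 3*b^2/2 - 3*b/2 + 3*sqrt(2)*b/2 + 3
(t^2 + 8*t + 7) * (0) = 0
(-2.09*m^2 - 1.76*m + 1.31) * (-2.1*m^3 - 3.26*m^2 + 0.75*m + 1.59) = 4.389*m^5 + 10.5094*m^4 + 1.4191*m^3 - 8.9137*m^2 - 1.8159*m + 2.0829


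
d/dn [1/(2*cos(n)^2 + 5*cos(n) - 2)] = (4*cos(n) + 5)*sin(n)/(5*cos(n) + cos(2*n) - 1)^2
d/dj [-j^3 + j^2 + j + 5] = -3*j^2 + 2*j + 1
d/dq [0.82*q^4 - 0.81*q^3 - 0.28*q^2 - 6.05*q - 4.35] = 3.28*q^3 - 2.43*q^2 - 0.56*q - 6.05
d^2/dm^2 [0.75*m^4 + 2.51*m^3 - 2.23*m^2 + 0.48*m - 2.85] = 9.0*m^2 + 15.06*m - 4.46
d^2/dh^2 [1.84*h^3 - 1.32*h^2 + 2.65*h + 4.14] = 11.04*h - 2.64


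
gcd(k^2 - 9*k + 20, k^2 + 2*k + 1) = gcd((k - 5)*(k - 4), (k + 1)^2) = 1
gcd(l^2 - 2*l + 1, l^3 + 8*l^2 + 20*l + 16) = 1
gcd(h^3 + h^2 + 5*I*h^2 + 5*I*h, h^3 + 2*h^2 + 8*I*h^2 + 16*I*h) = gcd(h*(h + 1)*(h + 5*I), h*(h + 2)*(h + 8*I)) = h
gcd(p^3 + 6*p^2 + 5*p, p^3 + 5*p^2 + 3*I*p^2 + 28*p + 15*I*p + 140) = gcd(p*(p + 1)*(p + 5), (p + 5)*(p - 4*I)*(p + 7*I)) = p + 5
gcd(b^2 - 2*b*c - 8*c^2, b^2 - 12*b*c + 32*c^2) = b - 4*c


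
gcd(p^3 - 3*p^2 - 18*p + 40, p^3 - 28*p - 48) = p + 4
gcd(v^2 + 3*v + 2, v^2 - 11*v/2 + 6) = 1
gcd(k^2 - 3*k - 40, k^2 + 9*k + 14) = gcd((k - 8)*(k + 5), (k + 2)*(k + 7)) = 1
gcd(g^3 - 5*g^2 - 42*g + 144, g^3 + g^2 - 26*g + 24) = g + 6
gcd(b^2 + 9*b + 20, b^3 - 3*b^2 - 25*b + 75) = b + 5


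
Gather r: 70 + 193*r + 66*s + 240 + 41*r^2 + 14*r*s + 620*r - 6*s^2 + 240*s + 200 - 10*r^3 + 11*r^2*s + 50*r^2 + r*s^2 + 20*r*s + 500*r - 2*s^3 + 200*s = -10*r^3 + r^2*(11*s + 91) + r*(s^2 + 34*s + 1313) - 2*s^3 - 6*s^2 + 506*s + 510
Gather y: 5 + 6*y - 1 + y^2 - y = y^2 + 5*y + 4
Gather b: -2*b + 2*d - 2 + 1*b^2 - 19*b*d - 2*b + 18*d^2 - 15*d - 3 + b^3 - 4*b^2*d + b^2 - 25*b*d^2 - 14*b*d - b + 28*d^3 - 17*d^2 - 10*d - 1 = b^3 + b^2*(2 - 4*d) + b*(-25*d^2 - 33*d - 5) + 28*d^3 + d^2 - 23*d - 6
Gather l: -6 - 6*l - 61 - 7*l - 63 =-13*l - 130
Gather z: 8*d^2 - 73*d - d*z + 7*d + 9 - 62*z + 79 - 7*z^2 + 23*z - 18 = 8*d^2 - 66*d - 7*z^2 + z*(-d - 39) + 70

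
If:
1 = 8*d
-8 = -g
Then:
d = 1/8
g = 8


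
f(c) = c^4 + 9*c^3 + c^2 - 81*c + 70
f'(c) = 4*c^3 + 27*c^2 + 2*c - 81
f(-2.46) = 177.95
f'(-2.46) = 17.93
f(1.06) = -2.75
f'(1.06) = -43.78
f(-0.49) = 108.93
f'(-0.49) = -75.97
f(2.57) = 64.83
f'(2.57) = 170.37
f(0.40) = 38.36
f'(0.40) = -75.62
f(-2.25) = 180.43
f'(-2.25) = 5.62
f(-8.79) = 716.63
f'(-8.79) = -729.06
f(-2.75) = 170.33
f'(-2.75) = 34.50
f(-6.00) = -56.00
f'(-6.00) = 15.00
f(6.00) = 2860.00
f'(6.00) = 1767.00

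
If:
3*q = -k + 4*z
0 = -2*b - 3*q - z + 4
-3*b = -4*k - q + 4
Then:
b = 56/13 - 59*z/13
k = 60/13 - 53*z/13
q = 35*z/13 - 20/13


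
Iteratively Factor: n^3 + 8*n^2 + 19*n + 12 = (n + 4)*(n^2 + 4*n + 3) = (n + 1)*(n + 4)*(n + 3)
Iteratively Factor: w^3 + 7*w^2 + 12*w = (w)*(w^2 + 7*w + 12) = w*(w + 4)*(w + 3)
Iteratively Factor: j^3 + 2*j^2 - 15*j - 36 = (j + 3)*(j^2 - j - 12) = (j + 3)^2*(j - 4)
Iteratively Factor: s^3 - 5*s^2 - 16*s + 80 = (s + 4)*(s^2 - 9*s + 20) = (s - 5)*(s + 4)*(s - 4)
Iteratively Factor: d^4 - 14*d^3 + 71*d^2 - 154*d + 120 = (d - 4)*(d^3 - 10*d^2 + 31*d - 30) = (d - 4)*(d - 3)*(d^2 - 7*d + 10) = (d - 4)*(d - 3)*(d - 2)*(d - 5)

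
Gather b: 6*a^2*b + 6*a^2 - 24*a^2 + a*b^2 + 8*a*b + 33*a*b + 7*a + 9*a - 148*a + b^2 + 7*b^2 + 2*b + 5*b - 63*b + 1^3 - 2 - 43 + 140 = -18*a^2 - 132*a + b^2*(a + 8) + b*(6*a^2 + 41*a - 56) + 96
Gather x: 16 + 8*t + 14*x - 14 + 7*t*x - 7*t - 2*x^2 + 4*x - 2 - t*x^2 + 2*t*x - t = x^2*(-t - 2) + x*(9*t + 18)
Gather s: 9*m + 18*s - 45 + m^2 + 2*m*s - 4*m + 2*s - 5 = m^2 + 5*m + s*(2*m + 20) - 50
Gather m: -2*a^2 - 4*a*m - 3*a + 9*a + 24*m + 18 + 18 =-2*a^2 + 6*a + m*(24 - 4*a) + 36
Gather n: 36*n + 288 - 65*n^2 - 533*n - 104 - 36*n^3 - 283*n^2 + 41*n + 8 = -36*n^3 - 348*n^2 - 456*n + 192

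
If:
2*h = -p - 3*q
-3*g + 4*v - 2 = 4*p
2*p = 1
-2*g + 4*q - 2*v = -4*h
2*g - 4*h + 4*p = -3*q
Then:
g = -42/55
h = -1/220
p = 1/2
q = -9/55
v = 47/110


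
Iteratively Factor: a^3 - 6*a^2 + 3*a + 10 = (a + 1)*(a^2 - 7*a + 10) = (a - 2)*(a + 1)*(a - 5)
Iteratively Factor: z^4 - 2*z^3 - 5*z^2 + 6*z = (z - 3)*(z^3 + z^2 - 2*z) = (z - 3)*(z - 1)*(z^2 + 2*z) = (z - 3)*(z - 1)*(z + 2)*(z)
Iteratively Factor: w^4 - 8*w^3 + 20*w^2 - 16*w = (w - 2)*(w^3 - 6*w^2 + 8*w) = (w - 4)*(w - 2)*(w^2 - 2*w) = w*(w - 4)*(w - 2)*(w - 2)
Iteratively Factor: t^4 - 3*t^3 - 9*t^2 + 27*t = (t - 3)*(t^3 - 9*t) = t*(t - 3)*(t^2 - 9) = t*(t - 3)*(t + 3)*(t - 3)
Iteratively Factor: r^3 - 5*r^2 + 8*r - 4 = (r - 1)*(r^2 - 4*r + 4) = (r - 2)*(r - 1)*(r - 2)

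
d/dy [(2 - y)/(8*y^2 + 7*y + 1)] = (-8*y^2 - 7*y + (y - 2)*(16*y + 7) - 1)/(8*y^2 + 7*y + 1)^2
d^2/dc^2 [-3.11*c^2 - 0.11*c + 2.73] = -6.22000000000000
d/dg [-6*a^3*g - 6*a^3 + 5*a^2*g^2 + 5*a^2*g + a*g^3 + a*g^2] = a*(-6*a^2 + 10*a*g + 5*a + 3*g^2 + 2*g)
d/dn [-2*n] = -2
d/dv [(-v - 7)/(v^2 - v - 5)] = (-v^2 + v + (v + 7)*(2*v - 1) + 5)/(-v^2 + v + 5)^2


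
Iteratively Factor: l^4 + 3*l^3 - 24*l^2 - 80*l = (l)*(l^3 + 3*l^2 - 24*l - 80) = l*(l + 4)*(l^2 - l - 20) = l*(l - 5)*(l + 4)*(l + 4)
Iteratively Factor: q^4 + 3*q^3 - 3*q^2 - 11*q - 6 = (q + 3)*(q^3 - 3*q - 2) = (q + 1)*(q + 3)*(q^2 - q - 2) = (q - 2)*(q + 1)*(q + 3)*(q + 1)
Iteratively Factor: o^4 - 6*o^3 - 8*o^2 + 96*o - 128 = (o - 4)*(o^3 - 2*o^2 - 16*o + 32) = (o - 4)*(o - 2)*(o^2 - 16) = (o - 4)*(o - 2)*(o + 4)*(o - 4)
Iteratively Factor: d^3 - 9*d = (d)*(d^2 - 9) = d*(d + 3)*(d - 3)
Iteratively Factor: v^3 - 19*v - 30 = (v + 2)*(v^2 - 2*v - 15) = (v - 5)*(v + 2)*(v + 3)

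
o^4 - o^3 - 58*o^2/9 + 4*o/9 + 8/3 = (o - 3)*(o - 2/3)*(o + 2/3)*(o + 2)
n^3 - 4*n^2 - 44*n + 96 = (n - 8)*(n - 2)*(n + 6)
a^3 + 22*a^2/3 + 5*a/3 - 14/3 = (a - 2/3)*(a + 1)*(a + 7)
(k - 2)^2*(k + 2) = k^3 - 2*k^2 - 4*k + 8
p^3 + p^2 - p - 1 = (p - 1)*(p + 1)^2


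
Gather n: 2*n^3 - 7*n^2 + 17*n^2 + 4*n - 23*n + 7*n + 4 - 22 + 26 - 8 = 2*n^3 + 10*n^2 - 12*n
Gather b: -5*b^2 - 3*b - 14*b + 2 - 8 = -5*b^2 - 17*b - 6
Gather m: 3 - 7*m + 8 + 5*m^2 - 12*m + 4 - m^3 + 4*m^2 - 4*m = -m^3 + 9*m^2 - 23*m + 15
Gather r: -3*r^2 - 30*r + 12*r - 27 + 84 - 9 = -3*r^2 - 18*r + 48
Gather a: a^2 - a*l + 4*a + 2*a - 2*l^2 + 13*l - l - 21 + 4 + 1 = a^2 + a*(6 - l) - 2*l^2 + 12*l - 16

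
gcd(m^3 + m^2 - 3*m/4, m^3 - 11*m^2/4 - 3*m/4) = m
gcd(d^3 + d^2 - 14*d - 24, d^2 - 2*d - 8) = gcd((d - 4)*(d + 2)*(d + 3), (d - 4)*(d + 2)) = d^2 - 2*d - 8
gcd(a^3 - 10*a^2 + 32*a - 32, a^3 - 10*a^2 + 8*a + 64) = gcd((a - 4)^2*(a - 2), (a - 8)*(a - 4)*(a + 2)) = a - 4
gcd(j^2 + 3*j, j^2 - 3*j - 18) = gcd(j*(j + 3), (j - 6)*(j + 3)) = j + 3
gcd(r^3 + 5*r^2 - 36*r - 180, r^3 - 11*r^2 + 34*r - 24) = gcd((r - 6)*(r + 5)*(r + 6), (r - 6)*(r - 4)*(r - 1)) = r - 6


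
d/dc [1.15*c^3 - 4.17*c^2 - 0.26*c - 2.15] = 3.45*c^2 - 8.34*c - 0.26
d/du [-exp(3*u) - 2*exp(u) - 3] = (-3*exp(2*u) - 2)*exp(u)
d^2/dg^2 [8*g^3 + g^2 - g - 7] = 48*g + 2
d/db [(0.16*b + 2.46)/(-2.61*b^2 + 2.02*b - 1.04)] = (0.4176*b^2 + 12.8412*b - 5.1356)/(6.8121*b^4 - 10.5444*b^3 + 9.5092*b^2 - 4.2016*b + 1.0816)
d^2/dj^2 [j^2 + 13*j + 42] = 2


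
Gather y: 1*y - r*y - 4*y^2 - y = -r*y - 4*y^2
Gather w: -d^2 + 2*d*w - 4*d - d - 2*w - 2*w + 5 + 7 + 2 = -d^2 - 5*d + w*(2*d - 4) + 14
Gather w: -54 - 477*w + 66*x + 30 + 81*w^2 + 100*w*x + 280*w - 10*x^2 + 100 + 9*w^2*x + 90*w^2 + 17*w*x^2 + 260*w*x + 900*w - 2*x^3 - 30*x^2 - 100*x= w^2*(9*x + 171) + w*(17*x^2 + 360*x + 703) - 2*x^3 - 40*x^2 - 34*x + 76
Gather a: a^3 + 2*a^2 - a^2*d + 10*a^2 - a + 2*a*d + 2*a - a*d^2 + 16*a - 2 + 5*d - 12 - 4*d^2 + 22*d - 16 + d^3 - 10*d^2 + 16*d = a^3 + a^2*(12 - d) + a*(-d^2 + 2*d + 17) + d^3 - 14*d^2 + 43*d - 30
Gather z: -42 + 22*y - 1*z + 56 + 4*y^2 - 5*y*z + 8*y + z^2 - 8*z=4*y^2 + 30*y + z^2 + z*(-5*y - 9) + 14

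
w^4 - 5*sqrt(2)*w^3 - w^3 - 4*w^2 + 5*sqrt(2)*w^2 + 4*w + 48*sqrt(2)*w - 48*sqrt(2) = (w - 1)*(w - 4*sqrt(2))*(w - 3*sqrt(2))*(w + 2*sqrt(2))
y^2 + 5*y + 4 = (y + 1)*(y + 4)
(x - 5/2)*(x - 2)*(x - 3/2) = x^3 - 6*x^2 + 47*x/4 - 15/2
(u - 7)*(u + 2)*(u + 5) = u^3 - 39*u - 70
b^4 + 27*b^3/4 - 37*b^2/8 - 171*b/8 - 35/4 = (b - 2)*(b + 1/2)*(b + 5/4)*(b + 7)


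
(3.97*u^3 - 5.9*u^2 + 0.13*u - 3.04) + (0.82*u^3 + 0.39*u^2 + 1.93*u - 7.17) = 4.79*u^3 - 5.51*u^2 + 2.06*u - 10.21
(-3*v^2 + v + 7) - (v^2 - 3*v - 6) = -4*v^2 + 4*v + 13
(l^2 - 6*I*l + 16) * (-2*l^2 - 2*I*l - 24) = -2*l^4 + 10*I*l^3 - 68*l^2 + 112*I*l - 384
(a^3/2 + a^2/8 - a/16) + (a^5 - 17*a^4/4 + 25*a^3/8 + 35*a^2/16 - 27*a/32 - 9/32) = a^5 - 17*a^4/4 + 29*a^3/8 + 37*a^2/16 - 29*a/32 - 9/32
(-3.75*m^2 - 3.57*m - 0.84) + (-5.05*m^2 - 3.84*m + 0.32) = -8.8*m^2 - 7.41*m - 0.52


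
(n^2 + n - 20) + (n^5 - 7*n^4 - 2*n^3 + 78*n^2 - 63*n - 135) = n^5 - 7*n^4 - 2*n^3 + 79*n^2 - 62*n - 155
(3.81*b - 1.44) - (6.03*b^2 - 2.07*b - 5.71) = -6.03*b^2 + 5.88*b + 4.27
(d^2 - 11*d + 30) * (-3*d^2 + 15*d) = -3*d^4 + 48*d^3 - 255*d^2 + 450*d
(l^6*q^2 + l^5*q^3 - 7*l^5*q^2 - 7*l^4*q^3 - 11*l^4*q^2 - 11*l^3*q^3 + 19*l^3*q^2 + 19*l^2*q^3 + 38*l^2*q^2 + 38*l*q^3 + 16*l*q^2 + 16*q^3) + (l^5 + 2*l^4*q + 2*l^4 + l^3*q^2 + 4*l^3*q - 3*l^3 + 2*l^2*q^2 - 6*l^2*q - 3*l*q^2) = l^6*q^2 + l^5*q^3 - 7*l^5*q^2 + l^5 - 7*l^4*q^3 - 11*l^4*q^2 + 2*l^4*q + 2*l^4 - 11*l^3*q^3 + 20*l^3*q^2 + 4*l^3*q - 3*l^3 + 19*l^2*q^3 + 40*l^2*q^2 - 6*l^2*q + 38*l*q^3 + 13*l*q^2 + 16*q^3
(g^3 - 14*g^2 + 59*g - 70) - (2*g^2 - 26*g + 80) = g^3 - 16*g^2 + 85*g - 150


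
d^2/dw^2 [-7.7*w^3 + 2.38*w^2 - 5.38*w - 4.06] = 4.76 - 46.2*w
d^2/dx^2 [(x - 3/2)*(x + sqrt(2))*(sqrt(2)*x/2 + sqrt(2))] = 3*sqrt(2)*x + sqrt(2)/2 + 2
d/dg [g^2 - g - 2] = 2*g - 1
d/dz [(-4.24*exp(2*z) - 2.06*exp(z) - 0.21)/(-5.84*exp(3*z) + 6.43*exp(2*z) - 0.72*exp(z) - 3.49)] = (-24.7616*exp(4*z) - 24.0608*exp(3*z) + 12.6194*exp(2*z) + 32.2958*exp(z) + 7.0382)*exp(z)/(34.1056*exp(6*z) - 75.1024*exp(5*z) + 49.7545*exp(4*z) + 31.504*exp(3*z) - 44.363*exp(2*z) + 5.0256*exp(z) + 12.1801)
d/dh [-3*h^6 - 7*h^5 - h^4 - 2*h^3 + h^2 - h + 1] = -18*h^5 - 35*h^4 - 4*h^3 - 6*h^2 + 2*h - 1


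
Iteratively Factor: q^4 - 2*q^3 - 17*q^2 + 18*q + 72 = (q + 3)*(q^3 - 5*q^2 - 2*q + 24) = (q - 4)*(q + 3)*(q^2 - q - 6) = (q - 4)*(q + 2)*(q + 3)*(q - 3)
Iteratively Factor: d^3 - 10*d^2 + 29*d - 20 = (d - 5)*(d^2 - 5*d + 4) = (d - 5)*(d - 1)*(d - 4)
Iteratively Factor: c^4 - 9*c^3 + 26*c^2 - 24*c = (c - 3)*(c^3 - 6*c^2 + 8*c) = c*(c - 3)*(c^2 - 6*c + 8) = c*(c - 4)*(c - 3)*(c - 2)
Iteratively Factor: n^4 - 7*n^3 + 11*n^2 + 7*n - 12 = (n - 1)*(n^3 - 6*n^2 + 5*n + 12) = (n - 4)*(n - 1)*(n^2 - 2*n - 3) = (n - 4)*(n - 1)*(n + 1)*(n - 3)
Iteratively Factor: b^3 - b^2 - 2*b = (b - 2)*(b^2 + b) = b*(b - 2)*(b + 1)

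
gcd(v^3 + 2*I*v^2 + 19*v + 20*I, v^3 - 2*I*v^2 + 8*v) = v - 4*I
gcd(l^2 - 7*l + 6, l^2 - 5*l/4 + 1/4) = l - 1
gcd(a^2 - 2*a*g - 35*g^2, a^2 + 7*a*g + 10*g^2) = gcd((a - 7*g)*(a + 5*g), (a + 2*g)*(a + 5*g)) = a + 5*g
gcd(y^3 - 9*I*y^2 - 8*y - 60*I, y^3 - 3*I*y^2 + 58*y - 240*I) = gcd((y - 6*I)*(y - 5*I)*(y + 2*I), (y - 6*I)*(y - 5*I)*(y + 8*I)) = y^2 - 11*I*y - 30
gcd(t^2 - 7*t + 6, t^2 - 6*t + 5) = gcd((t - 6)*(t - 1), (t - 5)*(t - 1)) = t - 1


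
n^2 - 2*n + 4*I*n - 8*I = (n - 2)*(n + 4*I)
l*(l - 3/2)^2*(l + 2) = l^4 - l^3 - 15*l^2/4 + 9*l/2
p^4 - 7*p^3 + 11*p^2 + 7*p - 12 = (p - 4)*(p - 3)*(p - 1)*(p + 1)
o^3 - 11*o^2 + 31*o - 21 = (o - 7)*(o - 3)*(o - 1)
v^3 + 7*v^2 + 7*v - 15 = (v - 1)*(v + 3)*(v + 5)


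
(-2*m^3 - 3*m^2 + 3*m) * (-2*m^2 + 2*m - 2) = 4*m^5 + 2*m^4 - 8*m^3 + 12*m^2 - 6*m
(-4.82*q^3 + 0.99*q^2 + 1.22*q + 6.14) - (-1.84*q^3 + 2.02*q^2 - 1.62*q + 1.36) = -2.98*q^3 - 1.03*q^2 + 2.84*q + 4.78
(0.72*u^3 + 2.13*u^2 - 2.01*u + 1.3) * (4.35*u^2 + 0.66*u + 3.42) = 3.132*u^5 + 9.7407*u^4 - 4.8753*u^3 + 11.613*u^2 - 6.0162*u + 4.446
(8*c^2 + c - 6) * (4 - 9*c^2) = -72*c^4 - 9*c^3 + 86*c^2 + 4*c - 24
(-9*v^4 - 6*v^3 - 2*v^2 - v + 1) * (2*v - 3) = -18*v^5 + 15*v^4 + 14*v^3 + 4*v^2 + 5*v - 3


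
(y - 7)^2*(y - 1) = y^3 - 15*y^2 + 63*y - 49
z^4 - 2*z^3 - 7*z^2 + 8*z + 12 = (z - 3)*(z - 2)*(z + 1)*(z + 2)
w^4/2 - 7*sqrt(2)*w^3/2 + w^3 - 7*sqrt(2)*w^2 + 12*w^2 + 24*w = w*(w/2 + 1)*(w - 4*sqrt(2))*(w - 3*sqrt(2))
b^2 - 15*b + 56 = (b - 8)*(b - 7)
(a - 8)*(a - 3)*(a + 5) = a^3 - 6*a^2 - 31*a + 120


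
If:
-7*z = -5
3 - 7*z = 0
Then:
No Solution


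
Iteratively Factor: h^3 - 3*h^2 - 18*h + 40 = (h - 5)*(h^2 + 2*h - 8) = (h - 5)*(h - 2)*(h + 4)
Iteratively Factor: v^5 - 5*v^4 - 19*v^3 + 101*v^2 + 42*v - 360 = (v - 5)*(v^4 - 19*v^2 + 6*v + 72) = (v - 5)*(v + 4)*(v^3 - 4*v^2 - 3*v + 18) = (v - 5)*(v + 2)*(v + 4)*(v^2 - 6*v + 9) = (v - 5)*(v - 3)*(v + 2)*(v + 4)*(v - 3)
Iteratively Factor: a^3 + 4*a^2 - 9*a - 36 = (a - 3)*(a^2 + 7*a + 12) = (a - 3)*(a + 3)*(a + 4)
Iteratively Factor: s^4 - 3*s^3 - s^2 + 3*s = (s - 1)*(s^3 - 2*s^2 - 3*s) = (s - 1)*(s + 1)*(s^2 - 3*s) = (s - 3)*(s - 1)*(s + 1)*(s)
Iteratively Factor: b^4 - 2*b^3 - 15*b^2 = (b - 5)*(b^3 + 3*b^2) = (b - 5)*(b + 3)*(b^2) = b*(b - 5)*(b + 3)*(b)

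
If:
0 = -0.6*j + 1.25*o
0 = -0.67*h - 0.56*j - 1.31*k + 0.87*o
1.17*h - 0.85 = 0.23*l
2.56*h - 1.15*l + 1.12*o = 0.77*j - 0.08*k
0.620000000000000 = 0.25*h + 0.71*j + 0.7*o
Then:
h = 1.25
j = 0.29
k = -0.67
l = 2.69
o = 0.14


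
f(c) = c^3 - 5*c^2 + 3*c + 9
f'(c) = 3*c^2 - 10*c + 3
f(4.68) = 16.03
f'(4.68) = 21.91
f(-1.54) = -11.13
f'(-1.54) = 25.51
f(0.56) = 9.29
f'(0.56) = -1.66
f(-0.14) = 8.48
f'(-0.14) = 4.46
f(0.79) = 8.74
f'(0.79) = -3.03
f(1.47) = 5.78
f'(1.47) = -5.22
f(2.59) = 0.60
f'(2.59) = -2.78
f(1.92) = 3.41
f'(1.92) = -5.14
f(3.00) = 0.00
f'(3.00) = 0.00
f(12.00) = 1053.00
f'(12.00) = 315.00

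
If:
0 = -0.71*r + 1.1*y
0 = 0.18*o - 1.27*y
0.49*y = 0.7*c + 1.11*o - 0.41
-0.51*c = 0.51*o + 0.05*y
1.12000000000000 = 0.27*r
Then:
No Solution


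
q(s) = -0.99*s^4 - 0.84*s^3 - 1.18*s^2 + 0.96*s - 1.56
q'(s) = -3.96*s^3 - 2.52*s^2 - 2.36*s + 0.96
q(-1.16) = -4.74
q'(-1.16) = 6.49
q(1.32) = -7.29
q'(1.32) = -15.65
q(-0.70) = -2.76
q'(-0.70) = 2.74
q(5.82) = -1337.40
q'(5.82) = -878.80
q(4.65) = -569.93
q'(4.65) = -462.66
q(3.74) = -252.11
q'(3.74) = -250.28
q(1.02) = -3.77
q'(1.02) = -8.27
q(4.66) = -574.57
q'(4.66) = -465.49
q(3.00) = -112.17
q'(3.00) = -135.72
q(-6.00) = -1151.40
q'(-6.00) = 779.76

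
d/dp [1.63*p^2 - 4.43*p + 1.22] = 3.26*p - 4.43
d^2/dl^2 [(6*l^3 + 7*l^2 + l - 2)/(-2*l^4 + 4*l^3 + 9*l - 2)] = 4*(-12*l^9 - 42*l^8 + 72*l^7 - 362*l^6 - 54*l^5 + 471*l^4 - 437*l^3 + 222*l^2 - 12*l + 58)/(8*l^12 - 48*l^11 + 96*l^10 - 172*l^9 + 456*l^8 - 528*l^7 + 582*l^6 - 1188*l^5 + 456*l^4 - 777*l^3 + 486*l^2 - 108*l + 8)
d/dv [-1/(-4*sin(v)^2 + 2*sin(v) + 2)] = (1 - 4*sin(v))*cos(v)/(2*(sin(v) + cos(2*v))^2)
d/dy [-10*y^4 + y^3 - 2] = y^2*(3 - 40*y)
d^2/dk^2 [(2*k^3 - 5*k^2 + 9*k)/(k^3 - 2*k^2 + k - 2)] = 2*(-k^6 + 21*k^5 - 15*k^4 - 59*k^3 + 156*k^2 - 84*k - 2)/(k^9 - 6*k^8 + 15*k^7 - 26*k^6 + 39*k^5 - 42*k^4 + 37*k^3 - 30*k^2 + 12*k - 8)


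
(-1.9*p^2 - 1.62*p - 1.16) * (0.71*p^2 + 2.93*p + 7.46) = -1.349*p^4 - 6.7172*p^3 - 19.7442*p^2 - 15.484*p - 8.6536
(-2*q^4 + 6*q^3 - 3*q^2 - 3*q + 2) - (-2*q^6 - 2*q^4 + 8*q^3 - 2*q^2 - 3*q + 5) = 2*q^6 - 2*q^3 - q^2 - 3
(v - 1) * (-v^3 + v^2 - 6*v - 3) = -v^4 + 2*v^3 - 7*v^2 + 3*v + 3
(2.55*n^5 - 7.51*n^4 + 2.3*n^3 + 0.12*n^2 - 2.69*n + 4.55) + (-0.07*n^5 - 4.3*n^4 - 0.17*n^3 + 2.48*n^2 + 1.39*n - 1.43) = 2.48*n^5 - 11.81*n^4 + 2.13*n^3 + 2.6*n^2 - 1.3*n + 3.12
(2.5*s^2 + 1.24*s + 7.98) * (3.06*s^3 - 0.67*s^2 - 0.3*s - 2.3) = 7.65*s^5 + 2.1194*s^4 + 22.838*s^3 - 11.4686*s^2 - 5.246*s - 18.354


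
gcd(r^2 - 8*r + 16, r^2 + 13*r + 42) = 1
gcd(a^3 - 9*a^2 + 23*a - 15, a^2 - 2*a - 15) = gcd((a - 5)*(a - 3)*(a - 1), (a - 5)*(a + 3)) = a - 5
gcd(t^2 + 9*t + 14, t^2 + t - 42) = t + 7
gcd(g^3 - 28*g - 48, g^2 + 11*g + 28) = g + 4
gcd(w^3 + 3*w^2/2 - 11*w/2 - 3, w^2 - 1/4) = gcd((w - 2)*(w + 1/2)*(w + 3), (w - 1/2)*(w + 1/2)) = w + 1/2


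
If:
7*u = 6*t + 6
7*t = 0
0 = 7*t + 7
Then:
No Solution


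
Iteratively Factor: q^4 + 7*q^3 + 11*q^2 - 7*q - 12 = (q + 3)*(q^3 + 4*q^2 - q - 4) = (q + 1)*(q + 3)*(q^2 + 3*q - 4) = (q - 1)*(q + 1)*(q + 3)*(q + 4)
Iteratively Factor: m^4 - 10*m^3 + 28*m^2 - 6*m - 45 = (m + 1)*(m^3 - 11*m^2 + 39*m - 45) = (m - 5)*(m + 1)*(m^2 - 6*m + 9) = (m - 5)*(m - 3)*(m + 1)*(m - 3)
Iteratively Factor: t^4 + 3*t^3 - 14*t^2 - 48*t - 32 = (t + 1)*(t^3 + 2*t^2 - 16*t - 32) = (t + 1)*(t + 4)*(t^2 - 2*t - 8) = (t - 4)*(t + 1)*(t + 4)*(t + 2)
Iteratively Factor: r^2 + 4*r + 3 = (r + 1)*(r + 3)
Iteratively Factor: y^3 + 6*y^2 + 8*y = (y + 4)*(y^2 + 2*y) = (y + 2)*(y + 4)*(y)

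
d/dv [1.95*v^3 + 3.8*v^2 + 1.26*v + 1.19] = 5.85*v^2 + 7.6*v + 1.26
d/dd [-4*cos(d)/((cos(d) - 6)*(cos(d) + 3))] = 4*(sin(d)^2 - 19)*sin(d)/((cos(d) - 6)^2*(cos(d) + 3)^2)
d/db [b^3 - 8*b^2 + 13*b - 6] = 3*b^2 - 16*b + 13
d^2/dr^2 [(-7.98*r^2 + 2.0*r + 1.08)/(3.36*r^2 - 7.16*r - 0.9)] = (-338.800896*r^3 - 71.6325119999999*r^2 - 119.605248*r + 78.561936)/(37.933056*r^6 - 242.500608*r^5 + 486.275328*r^4 - 237.150656*r^3 - 130.25232*r^2 - 17.3988*r - 0.729)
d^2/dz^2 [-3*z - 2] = 0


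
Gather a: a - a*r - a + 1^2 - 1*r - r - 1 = -a*r - 2*r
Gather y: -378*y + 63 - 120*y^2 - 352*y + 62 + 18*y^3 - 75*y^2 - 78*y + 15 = 18*y^3 - 195*y^2 - 808*y + 140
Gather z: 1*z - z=0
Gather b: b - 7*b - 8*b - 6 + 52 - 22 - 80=-14*b - 56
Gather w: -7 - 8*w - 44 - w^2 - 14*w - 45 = -w^2 - 22*w - 96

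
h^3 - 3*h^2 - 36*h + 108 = (h - 6)*(h - 3)*(h + 6)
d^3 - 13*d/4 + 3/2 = (d - 3/2)*(d - 1/2)*(d + 2)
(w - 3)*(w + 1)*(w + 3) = w^3 + w^2 - 9*w - 9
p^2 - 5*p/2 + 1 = (p - 2)*(p - 1/2)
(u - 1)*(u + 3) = u^2 + 2*u - 3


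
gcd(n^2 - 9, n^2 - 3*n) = n - 3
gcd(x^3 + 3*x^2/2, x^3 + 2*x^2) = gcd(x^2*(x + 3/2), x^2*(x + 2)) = x^2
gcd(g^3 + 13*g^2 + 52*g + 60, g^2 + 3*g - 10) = g + 5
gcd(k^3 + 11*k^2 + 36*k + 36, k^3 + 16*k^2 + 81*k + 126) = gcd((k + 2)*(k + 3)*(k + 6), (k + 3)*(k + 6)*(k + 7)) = k^2 + 9*k + 18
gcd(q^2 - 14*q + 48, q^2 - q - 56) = q - 8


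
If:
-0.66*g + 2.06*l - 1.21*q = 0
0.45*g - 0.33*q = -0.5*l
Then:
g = 0.0595067621320605*q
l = 0.606443914081146*q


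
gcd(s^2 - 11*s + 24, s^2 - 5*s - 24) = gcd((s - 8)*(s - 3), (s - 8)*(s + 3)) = s - 8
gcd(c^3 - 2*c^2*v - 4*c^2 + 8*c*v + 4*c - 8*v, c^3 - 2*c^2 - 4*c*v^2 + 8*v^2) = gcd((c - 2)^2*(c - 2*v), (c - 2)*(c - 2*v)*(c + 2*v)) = -c^2 + 2*c*v + 2*c - 4*v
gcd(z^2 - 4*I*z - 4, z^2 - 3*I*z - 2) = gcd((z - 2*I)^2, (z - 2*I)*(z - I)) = z - 2*I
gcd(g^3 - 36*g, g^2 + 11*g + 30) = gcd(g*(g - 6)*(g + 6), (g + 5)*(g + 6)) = g + 6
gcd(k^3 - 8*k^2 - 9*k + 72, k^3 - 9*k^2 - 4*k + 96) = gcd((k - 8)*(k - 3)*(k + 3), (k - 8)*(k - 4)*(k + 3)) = k^2 - 5*k - 24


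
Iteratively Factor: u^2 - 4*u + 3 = (u - 3)*(u - 1)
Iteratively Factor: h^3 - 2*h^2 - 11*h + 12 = (h - 4)*(h^2 + 2*h - 3) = (h - 4)*(h - 1)*(h + 3)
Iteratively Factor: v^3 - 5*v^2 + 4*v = (v - 4)*(v^2 - v) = (v - 4)*(v - 1)*(v)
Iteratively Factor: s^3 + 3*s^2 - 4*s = (s + 4)*(s^2 - s) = (s - 1)*(s + 4)*(s)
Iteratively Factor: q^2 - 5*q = (q)*(q - 5)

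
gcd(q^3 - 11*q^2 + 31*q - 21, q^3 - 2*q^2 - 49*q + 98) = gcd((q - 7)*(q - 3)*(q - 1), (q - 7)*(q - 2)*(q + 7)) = q - 7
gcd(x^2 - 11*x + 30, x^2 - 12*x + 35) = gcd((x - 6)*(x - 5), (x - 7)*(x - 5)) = x - 5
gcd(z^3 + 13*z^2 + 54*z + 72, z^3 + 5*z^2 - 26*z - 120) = z^2 + 10*z + 24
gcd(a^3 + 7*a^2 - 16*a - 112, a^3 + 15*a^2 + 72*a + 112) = a^2 + 11*a + 28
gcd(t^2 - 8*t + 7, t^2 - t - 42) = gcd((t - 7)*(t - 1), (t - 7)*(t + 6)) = t - 7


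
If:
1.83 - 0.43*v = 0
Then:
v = 4.26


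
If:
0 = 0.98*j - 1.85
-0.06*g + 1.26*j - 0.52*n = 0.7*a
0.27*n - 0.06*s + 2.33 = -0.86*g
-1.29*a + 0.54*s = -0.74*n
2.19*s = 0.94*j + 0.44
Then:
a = 1.85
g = -3.42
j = 1.89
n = 2.48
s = 1.01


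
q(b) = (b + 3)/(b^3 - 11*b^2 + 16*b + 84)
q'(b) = (b + 3)*(-3*b^2 + 22*b - 16)/(b^3 - 11*b^2 + 16*b + 84)^2 + 1/(b^3 - 11*b^2 + 16*b + 84) = (b^3 - 11*b^2 + 16*b - (b + 3)*(3*b^2 - 22*b + 16) + 84)/(b^3 - 11*b^2 + 16*b + 84)^2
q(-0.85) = 0.03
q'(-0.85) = -0.00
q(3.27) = 0.12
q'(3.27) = 0.07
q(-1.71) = 0.07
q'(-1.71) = -0.16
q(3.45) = 0.13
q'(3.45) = 0.08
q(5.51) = 1.55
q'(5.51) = 4.18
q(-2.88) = -0.00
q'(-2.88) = -0.02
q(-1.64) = 0.06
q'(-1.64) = -0.10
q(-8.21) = 0.00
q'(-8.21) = 0.00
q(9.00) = 0.18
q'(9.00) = -0.15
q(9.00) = 0.18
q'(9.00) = -0.15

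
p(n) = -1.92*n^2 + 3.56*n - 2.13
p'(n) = 3.56 - 3.84*n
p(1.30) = -0.75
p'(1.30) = -1.43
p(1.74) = -1.75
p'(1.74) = -3.12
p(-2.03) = -17.27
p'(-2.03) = 11.36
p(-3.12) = -31.93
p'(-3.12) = 15.54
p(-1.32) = -10.17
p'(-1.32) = 8.63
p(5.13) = -34.40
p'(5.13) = -16.14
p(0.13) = -1.70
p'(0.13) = 3.06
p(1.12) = -0.55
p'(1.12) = -0.74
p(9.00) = -125.61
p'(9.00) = -31.00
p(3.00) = -8.73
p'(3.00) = -7.96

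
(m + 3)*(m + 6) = m^2 + 9*m + 18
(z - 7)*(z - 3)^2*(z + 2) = z^4 - 11*z^3 + 25*z^2 + 39*z - 126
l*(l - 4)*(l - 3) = l^3 - 7*l^2 + 12*l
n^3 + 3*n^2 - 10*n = n*(n - 2)*(n + 5)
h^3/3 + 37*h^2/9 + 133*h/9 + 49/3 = (h/3 + 1)*(h + 7/3)*(h + 7)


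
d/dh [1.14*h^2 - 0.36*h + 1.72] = 2.28*h - 0.36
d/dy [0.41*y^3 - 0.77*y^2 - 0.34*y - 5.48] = 1.23*y^2 - 1.54*y - 0.34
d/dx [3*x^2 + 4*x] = 6*x + 4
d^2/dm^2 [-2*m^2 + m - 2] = -4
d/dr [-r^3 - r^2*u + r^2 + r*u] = -3*r^2 - 2*r*u + 2*r + u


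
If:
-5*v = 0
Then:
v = 0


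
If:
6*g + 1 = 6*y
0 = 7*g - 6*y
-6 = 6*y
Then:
No Solution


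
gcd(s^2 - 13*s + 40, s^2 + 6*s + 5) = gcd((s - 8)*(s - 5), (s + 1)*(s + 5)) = 1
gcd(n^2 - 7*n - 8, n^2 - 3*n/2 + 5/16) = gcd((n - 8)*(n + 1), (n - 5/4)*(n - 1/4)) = 1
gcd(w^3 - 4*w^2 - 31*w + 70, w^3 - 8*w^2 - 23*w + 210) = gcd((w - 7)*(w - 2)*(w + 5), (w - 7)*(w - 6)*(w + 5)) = w^2 - 2*w - 35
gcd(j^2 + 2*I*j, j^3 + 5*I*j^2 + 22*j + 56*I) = j + 2*I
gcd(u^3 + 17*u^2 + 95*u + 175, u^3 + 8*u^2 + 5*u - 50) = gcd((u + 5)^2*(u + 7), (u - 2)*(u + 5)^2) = u^2 + 10*u + 25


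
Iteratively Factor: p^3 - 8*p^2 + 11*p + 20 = (p - 5)*(p^2 - 3*p - 4) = (p - 5)*(p + 1)*(p - 4)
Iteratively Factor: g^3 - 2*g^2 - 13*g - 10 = (g + 2)*(g^2 - 4*g - 5) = (g + 1)*(g + 2)*(g - 5)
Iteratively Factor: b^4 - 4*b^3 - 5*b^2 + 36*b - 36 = (b - 2)*(b^3 - 2*b^2 - 9*b + 18) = (b - 3)*(b - 2)*(b^2 + b - 6) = (b - 3)*(b - 2)^2*(b + 3)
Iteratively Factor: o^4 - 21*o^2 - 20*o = (o + 1)*(o^3 - o^2 - 20*o) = o*(o + 1)*(o^2 - o - 20) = o*(o - 5)*(o + 1)*(o + 4)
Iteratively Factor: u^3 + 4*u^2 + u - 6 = (u + 2)*(u^2 + 2*u - 3) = (u - 1)*(u + 2)*(u + 3)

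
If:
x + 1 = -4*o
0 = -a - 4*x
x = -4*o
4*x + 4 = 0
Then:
No Solution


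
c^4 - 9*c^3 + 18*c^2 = c^2*(c - 6)*(c - 3)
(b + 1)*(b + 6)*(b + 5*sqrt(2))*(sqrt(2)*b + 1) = sqrt(2)*b^4 + 7*sqrt(2)*b^3 + 11*b^3 + 11*sqrt(2)*b^2 + 77*b^2 + 35*sqrt(2)*b + 66*b + 30*sqrt(2)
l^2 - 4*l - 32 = (l - 8)*(l + 4)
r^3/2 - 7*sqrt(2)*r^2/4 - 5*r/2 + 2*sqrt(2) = (r/2 + sqrt(2)/2)*(r - 4*sqrt(2))*(r - sqrt(2)/2)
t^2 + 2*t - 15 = (t - 3)*(t + 5)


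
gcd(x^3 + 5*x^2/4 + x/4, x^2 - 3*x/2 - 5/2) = x + 1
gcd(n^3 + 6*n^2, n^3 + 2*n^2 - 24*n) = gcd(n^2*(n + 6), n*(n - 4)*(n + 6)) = n^2 + 6*n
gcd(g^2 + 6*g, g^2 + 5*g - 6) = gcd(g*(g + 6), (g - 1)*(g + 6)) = g + 6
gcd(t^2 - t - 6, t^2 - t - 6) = t^2 - t - 6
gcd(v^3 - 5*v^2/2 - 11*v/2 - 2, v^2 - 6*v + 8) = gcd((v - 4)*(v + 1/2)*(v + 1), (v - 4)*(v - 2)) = v - 4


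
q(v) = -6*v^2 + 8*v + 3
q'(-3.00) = 44.00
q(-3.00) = -75.00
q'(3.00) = -28.00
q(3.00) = -27.00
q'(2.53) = -22.36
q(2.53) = -15.17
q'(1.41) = -8.92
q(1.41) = 2.35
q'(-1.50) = 26.00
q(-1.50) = -22.50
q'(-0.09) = 9.08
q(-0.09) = 2.23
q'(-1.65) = 27.80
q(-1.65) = -26.54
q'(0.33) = 4.04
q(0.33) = 4.99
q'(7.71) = -84.52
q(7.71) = -291.98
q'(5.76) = -61.12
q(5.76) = -149.99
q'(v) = 8 - 12*v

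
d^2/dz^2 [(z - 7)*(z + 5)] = 2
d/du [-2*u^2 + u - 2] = 1 - 4*u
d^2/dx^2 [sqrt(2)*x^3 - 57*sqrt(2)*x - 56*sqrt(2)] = 6*sqrt(2)*x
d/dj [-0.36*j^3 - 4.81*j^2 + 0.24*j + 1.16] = -1.08*j^2 - 9.62*j + 0.24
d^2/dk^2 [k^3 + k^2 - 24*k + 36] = 6*k + 2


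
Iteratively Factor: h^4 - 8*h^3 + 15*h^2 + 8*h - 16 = (h - 4)*(h^3 - 4*h^2 - h + 4) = (h - 4)*(h + 1)*(h^2 - 5*h + 4) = (h - 4)^2*(h + 1)*(h - 1)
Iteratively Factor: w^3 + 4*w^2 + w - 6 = (w + 3)*(w^2 + w - 2) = (w - 1)*(w + 3)*(w + 2)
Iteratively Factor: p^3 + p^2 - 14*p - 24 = (p + 2)*(p^2 - p - 12) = (p + 2)*(p + 3)*(p - 4)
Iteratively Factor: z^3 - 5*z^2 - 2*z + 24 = (z + 2)*(z^2 - 7*z + 12) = (z - 3)*(z + 2)*(z - 4)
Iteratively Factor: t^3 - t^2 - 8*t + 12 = (t - 2)*(t^2 + t - 6) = (t - 2)*(t + 3)*(t - 2)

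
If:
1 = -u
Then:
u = -1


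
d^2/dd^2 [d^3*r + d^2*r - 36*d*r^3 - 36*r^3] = 2*r*(3*d + 1)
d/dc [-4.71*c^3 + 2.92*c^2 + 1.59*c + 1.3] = -14.13*c^2 + 5.84*c + 1.59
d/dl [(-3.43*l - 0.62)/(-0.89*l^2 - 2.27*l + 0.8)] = (3.0527*l^2 + 7.7861*l - (1.78*l + 2.27)*(3.43*l + 0.62) - 2.744)/(0.89*l^2 + 2.27*l - 0.8)^2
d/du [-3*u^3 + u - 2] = 1 - 9*u^2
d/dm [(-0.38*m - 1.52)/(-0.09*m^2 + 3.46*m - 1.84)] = (-0.0342*m^2 - 0.2736*m + 5.9584)/(0.0081*m^4 - 0.6228*m^3 + 12.3028*m^2 - 12.7328*m + 3.3856)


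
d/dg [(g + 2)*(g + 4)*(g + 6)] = 3*g^2 + 24*g + 44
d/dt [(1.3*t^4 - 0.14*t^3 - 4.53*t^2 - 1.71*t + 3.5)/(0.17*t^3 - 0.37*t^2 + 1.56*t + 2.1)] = (0.221*t^6 - 0.962*t^5 + 6.9059*t^4 + 11.0646*t^3 - 10.3665*t^2 - 16.436*t - 9.051)/(0.0289*t^6 - 0.1258*t^5 + 0.6673*t^4 - 0.4404*t^3 + 0.8796*t^2 + 6.552*t + 4.41)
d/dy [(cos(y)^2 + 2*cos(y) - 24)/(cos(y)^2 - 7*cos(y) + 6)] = 3*(3*cos(y)^2 - 20*cos(y) + 52)*sin(y)/((cos(y) - 6)^2*(cos(y) - 1)^2)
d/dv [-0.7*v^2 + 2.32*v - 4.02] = 2.32 - 1.4*v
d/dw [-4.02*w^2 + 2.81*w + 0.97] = 2.81 - 8.04*w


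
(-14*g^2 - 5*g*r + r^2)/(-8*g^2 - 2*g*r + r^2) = (-7*g + r)/(-4*g + r)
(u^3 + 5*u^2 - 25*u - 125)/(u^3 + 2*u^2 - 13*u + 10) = (u^2 - 25)/(u^2 - 3*u + 2)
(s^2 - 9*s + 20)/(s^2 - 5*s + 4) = (s - 5)/(s - 1)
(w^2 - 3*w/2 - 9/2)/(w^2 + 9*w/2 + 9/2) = (w - 3)/(w + 3)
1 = 1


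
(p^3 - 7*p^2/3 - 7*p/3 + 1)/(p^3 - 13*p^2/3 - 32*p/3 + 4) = (p^2 - 2*p - 3)/(p^2 - 4*p - 12)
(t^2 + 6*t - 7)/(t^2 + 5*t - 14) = (t - 1)/(t - 2)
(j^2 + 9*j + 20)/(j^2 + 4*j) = (j + 5)/j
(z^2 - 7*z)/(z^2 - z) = (z - 7)/(z - 1)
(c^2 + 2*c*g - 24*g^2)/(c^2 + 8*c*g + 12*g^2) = (c - 4*g)/(c + 2*g)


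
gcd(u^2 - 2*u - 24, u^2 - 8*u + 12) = u - 6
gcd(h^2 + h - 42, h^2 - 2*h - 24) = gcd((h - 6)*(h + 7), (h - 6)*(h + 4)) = h - 6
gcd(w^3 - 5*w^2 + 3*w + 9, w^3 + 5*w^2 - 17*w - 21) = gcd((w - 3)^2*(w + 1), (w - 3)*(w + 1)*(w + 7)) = w^2 - 2*w - 3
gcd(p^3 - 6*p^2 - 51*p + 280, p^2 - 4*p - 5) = p - 5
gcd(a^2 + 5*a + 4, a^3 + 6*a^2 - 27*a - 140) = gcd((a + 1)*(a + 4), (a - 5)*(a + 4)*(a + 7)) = a + 4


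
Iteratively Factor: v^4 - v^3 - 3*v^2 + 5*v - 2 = (v - 1)*(v^3 - 3*v + 2) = (v - 1)^2*(v^2 + v - 2) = (v - 1)^2*(v + 2)*(v - 1)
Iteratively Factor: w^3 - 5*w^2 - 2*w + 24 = (w - 4)*(w^2 - w - 6) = (w - 4)*(w - 3)*(w + 2)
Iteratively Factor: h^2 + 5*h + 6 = (h + 3)*(h + 2)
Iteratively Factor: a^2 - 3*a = (a - 3)*(a)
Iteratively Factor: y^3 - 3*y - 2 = (y - 2)*(y^2 + 2*y + 1) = (y - 2)*(y + 1)*(y + 1)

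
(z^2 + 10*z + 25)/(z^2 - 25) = (z + 5)/(z - 5)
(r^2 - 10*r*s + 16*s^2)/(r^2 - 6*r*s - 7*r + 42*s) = (r^2 - 10*r*s + 16*s^2)/(r^2 - 6*r*s - 7*r + 42*s)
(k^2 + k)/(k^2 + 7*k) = (k + 1)/(k + 7)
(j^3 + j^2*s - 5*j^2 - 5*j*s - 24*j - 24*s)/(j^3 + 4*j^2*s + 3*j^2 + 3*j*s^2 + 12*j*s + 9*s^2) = (j - 8)/(j + 3*s)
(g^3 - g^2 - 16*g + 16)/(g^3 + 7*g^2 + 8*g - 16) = (g - 4)/(g + 4)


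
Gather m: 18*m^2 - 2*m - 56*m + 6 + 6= 18*m^2 - 58*m + 12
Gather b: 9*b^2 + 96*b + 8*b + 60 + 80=9*b^2 + 104*b + 140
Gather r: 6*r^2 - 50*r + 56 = 6*r^2 - 50*r + 56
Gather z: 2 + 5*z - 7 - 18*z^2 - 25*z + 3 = -18*z^2 - 20*z - 2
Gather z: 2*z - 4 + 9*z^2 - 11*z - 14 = 9*z^2 - 9*z - 18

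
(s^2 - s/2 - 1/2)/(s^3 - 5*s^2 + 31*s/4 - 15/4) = 2*(2*s + 1)/(4*s^2 - 16*s + 15)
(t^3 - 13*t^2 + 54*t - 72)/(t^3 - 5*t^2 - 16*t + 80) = (t^2 - 9*t + 18)/(t^2 - t - 20)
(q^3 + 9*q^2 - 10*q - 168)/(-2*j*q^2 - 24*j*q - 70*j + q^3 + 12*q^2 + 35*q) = (q^2 + 2*q - 24)/(-2*j*q - 10*j + q^2 + 5*q)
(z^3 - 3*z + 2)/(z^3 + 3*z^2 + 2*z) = (z^2 - 2*z + 1)/(z*(z + 1))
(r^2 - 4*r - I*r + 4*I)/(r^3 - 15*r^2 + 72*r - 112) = (r - I)/(r^2 - 11*r + 28)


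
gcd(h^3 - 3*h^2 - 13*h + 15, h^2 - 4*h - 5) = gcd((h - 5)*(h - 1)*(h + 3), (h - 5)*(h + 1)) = h - 5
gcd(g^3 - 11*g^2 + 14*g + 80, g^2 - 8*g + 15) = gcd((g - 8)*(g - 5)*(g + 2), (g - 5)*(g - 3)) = g - 5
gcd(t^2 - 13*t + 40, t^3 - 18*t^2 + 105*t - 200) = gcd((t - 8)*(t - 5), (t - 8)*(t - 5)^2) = t^2 - 13*t + 40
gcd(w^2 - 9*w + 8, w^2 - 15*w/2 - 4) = w - 8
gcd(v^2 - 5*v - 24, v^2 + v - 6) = v + 3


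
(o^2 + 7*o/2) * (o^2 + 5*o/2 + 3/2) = o^4 + 6*o^3 + 41*o^2/4 + 21*o/4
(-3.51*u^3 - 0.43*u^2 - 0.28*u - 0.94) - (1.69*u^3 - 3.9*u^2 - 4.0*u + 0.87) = -5.2*u^3 + 3.47*u^2 + 3.72*u - 1.81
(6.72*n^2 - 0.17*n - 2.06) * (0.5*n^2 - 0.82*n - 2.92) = 3.36*n^4 - 5.5954*n^3 - 20.513*n^2 + 2.1856*n + 6.0152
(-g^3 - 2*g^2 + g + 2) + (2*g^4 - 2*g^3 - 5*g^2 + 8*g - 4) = 2*g^4 - 3*g^3 - 7*g^2 + 9*g - 2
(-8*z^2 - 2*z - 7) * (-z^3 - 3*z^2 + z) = 8*z^5 + 26*z^4 + 5*z^3 + 19*z^2 - 7*z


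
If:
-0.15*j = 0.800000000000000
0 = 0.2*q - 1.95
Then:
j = -5.33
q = 9.75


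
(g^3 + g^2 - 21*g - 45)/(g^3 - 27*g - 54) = (g - 5)/(g - 6)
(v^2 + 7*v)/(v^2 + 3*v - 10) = v*(v + 7)/(v^2 + 3*v - 10)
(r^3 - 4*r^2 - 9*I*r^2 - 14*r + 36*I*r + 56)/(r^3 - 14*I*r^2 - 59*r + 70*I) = (r - 4)/(r - 5*I)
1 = 1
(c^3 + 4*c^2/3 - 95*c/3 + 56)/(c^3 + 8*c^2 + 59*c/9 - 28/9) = 3*(3*c^2 - 17*c + 24)/(9*c^2 + 9*c - 4)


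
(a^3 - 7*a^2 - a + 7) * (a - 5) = a^4 - 12*a^3 + 34*a^2 + 12*a - 35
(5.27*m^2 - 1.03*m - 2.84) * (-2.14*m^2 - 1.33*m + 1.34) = -11.2778*m^4 - 4.8049*m^3 + 14.5093*m^2 + 2.397*m - 3.8056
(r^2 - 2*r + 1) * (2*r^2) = 2*r^4 - 4*r^3 + 2*r^2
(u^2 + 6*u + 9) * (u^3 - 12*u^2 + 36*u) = u^5 - 6*u^4 - 27*u^3 + 108*u^2 + 324*u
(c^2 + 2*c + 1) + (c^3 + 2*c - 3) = c^3 + c^2 + 4*c - 2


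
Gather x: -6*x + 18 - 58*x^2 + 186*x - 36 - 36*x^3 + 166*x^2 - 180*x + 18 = -36*x^3 + 108*x^2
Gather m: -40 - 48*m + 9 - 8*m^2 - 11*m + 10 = -8*m^2 - 59*m - 21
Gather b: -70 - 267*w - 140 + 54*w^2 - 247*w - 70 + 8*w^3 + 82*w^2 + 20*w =8*w^3 + 136*w^2 - 494*w - 280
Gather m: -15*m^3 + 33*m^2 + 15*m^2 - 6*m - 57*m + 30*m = -15*m^3 + 48*m^2 - 33*m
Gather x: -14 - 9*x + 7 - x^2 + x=-x^2 - 8*x - 7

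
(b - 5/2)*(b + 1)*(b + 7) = b^3 + 11*b^2/2 - 13*b - 35/2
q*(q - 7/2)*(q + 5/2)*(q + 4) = q^4 + 3*q^3 - 51*q^2/4 - 35*q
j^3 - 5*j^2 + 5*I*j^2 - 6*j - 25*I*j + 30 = (j - 5)*(j + 2*I)*(j + 3*I)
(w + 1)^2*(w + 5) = w^3 + 7*w^2 + 11*w + 5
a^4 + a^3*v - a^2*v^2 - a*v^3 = a*(a - v)*(a + v)^2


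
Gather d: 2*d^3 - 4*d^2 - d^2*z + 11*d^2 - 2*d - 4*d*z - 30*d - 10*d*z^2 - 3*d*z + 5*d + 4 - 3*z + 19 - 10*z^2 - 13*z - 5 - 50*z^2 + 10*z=2*d^3 + d^2*(7 - z) + d*(-10*z^2 - 7*z - 27) - 60*z^2 - 6*z + 18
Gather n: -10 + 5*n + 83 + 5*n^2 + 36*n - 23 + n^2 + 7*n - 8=6*n^2 + 48*n + 42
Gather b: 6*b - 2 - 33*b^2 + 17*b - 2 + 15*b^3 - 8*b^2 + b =15*b^3 - 41*b^2 + 24*b - 4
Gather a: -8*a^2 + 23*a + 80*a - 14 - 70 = -8*a^2 + 103*a - 84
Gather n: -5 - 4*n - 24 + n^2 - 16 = n^2 - 4*n - 45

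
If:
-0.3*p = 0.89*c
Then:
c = -0.337078651685393*p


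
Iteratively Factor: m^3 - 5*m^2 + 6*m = (m - 2)*(m^2 - 3*m) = (m - 3)*(m - 2)*(m)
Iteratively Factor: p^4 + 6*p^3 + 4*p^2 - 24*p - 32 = (p + 4)*(p^3 + 2*p^2 - 4*p - 8) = (p + 2)*(p + 4)*(p^2 - 4) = (p - 2)*(p + 2)*(p + 4)*(p + 2)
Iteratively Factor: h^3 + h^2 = (h + 1)*(h^2) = h*(h + 1)*(h)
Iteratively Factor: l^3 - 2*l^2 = (l)*(l^2 - 2*l) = l^2*(l - 2)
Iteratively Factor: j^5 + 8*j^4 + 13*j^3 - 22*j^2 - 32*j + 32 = (j - 1)*(j^4 + 9*j^3 + 22*j^2 - 32) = (j - 1)*(j + 4)*(j^3 + 5*j^2 + 2*j - 8) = (j - 1)^2*(j + 4)*(j^2 + 6*j + 8) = (j - 1)^2*(j + 4)^2*(j + 2)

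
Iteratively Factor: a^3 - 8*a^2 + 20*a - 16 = (a - 4)*(a^2 - 4*a + 4) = (a - 4)*(a - 2)*(a - 2)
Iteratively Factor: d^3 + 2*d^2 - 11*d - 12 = (d + 1)*(d^2 + d - 12) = (d - 3)*(d + 1)*(d + 4)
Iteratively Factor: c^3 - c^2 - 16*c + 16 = (c - 1)*(c^2 - 16) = (c - 4)*(c - 1)*(c + 4)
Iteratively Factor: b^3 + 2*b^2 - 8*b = (b - 2)*(b^2 + 4*b) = b*(b - 2)*(b + 4)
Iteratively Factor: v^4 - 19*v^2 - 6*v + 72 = (v + 3)*(v^3 - 3*v^2 - 10*v + 24) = (v - 4)*(v + 3)*(v^2 + v - 6) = (v - 4)*(v + 3)^2*(v - 2)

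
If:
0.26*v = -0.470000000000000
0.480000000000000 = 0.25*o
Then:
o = 1.92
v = -1.81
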